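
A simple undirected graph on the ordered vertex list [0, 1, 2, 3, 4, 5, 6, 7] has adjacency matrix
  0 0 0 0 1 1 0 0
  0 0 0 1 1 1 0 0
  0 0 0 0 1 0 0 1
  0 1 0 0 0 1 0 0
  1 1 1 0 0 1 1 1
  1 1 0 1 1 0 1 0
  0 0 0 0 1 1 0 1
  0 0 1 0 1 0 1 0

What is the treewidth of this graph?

A width-2 tree decomposition is:
Bags: B1 = {4, 5, 6}  B2 = {1, 4, 5}  B3 = {0, 4, 5}  B4 = {1, 3, 5}  B5 = {4, 6, 7}  B6 = {2, 4, 7}
Tree: B1–B2, B1–B3, B2–B4, B1–B5, B5–B6
Every bag has size at most 3, so the width is 3 − 1 = 2 and tw(G) ≤ 2. Conversely, {1, 3, 5} is a clique of size 3, and the vertices of any clique must share a bag in every tree decomposition; so some bag has ≥ 3 vertices and tw(G) ≥ 2. Hence tw(G) = 2 exactly.

2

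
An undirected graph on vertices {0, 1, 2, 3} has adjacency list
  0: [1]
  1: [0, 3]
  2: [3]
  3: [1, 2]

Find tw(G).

A width-1 tree decomposition is:
Bags: B1 = {0, 1}  B2 = {1, 3}  B3 = {2, 3}
Tree: B1–B2, B2–B3
Every bag has size at most 2, so the width is 2 − 1 = 1 and tw(G) ≤ 1. G has an edge, so its treewidth is at least 1. Combining the bounds, tw(G) = 1.

1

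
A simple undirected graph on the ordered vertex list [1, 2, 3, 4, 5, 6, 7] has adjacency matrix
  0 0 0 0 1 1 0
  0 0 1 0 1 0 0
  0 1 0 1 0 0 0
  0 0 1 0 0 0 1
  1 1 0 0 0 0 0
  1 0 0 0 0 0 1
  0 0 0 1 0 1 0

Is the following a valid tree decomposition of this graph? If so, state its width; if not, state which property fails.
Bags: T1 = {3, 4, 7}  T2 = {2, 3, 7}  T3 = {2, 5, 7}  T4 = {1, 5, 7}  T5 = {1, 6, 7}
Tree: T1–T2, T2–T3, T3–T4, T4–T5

Vertex coverage: the bags together contain {1, 2, 3, 4, 5, 6, 7}, the full vertex set. Edge coverage: each edge of G has both endpoints in at least one bag. Running intersection: for every vertex, the bags containing it form a connected subtree. All three properties hold, so this is a valid tree decomposition of width max|bag| − 1 = 2, and hence tw(G) ≤ 2.

Yes; width 2.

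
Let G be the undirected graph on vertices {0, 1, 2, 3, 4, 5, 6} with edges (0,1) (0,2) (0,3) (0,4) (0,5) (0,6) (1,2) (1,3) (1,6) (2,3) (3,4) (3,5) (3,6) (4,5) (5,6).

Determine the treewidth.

A width-3 tree decomposition is:
Bags: B1 = {0, 1, 2, 3}  B2 = {0, 1, 3, 6}  B3 = {0, 3, 5, 6}  B4 = {0, 3, 4, 5}
Tree: B1–B2, B2–B3, B3–B4
Each bag holds 4 vertices, so the decomposition has width 3, which upper-bounds the treewidth. For the lower bound, the 4 vertices {0, 1, 2, 3} are pairwise adjacent, and any tree decomposition puts a clique entirely inside one bag — forcing width ≥ 3. Combining the bounds, tw(G) = 3.

3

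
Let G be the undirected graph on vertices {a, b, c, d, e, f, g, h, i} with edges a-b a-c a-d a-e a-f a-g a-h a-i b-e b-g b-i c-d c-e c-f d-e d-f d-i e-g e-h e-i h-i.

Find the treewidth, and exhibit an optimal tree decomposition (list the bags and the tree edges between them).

Treewidth 3.
Bags: B1 = {a, c, d, e}  B2 = {a, d, e, i}  B3 = {a, b, e, i}  B4 = {a, e, h, i}  B5 = {a, c, d, f}  B6 = {a, b, e, g}
Tree: B1–B2, B2–B3, B2–B4, B1–B5, B3–B6

Each bag holds 4 vertices, so the decomposition has width 3, which upper-bounds the treewidth. Conversely, {a, b, e, g} is a clique of size 4, and the vertices of any clique must share a bag in every tree decomposition; so some bag has ≥ 4 vertices and tw(G) ≥ 3. Therefore the treewidth is 3.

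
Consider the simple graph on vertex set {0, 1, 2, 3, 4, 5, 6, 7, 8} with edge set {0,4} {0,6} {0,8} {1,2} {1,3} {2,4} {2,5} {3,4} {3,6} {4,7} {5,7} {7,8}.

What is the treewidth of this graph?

A width-3 tree decomposition is:
Bags: B1 = {1, 2, 3, 5}  B2 = {2, 3, 4, 5}  B3 = {3, 4, 5, 7}  B4 = {3, 4, 6, 7}  B5 = {0, 4, 6, 7}  B6 = {0, 6, 7, 8}
Tree: B1–B2, B2–B3, B3–B4, B4–B5, B5–B6
Each bag holds 4 vertices, so the decomposition has width 3, which upper-bounds the treewidth. For the lower bound: the 4 vertex sets {1,2,5}, {3}, {4}, {0,6,7,8} are disjoint, each induces a connected subgraph, and every pair is joined by at least one edge of G. Contracting each set to a single vertex therefore yields K_{4} as a minor, and since treewidth is minor-monotone, tw(G) ≥ tw(K_{4}) = 3. The upper and lower bounds meet at 3, so that is the treewidth.

3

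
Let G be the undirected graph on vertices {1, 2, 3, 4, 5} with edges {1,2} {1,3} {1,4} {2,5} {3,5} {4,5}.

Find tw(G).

A width-2 tree decomposition is:
Bags: B1 = {1, 2, 5}  B2 = {1, 4, 5}  B3 = {1, 3, 5}
Tree: B1–B2, B2–B3
Each bag holds 3 vertices, so the decomposition has width 2, which upper-bounds the treewidth. For the lower bound, G contains the cycle 2–5–4–1–2, so G is not a forest; only forests have treewidth ≤ 1, hence tw(G) ≥ 2. Combining the bounds, tw(G) = 2.

2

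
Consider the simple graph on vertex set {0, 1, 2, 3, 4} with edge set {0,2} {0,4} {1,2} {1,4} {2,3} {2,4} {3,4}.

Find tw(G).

A width-2 tree decomposition is:
Bags: B1 = {1, 2, 4}  B2 = {2, 3, 4}  B3 = {0, 2, 4}
Tree: B1–B2, B2–B3
The largest bag has 3 vertices, giving width 2; this decomposition certifies tw(G) ≤ 2. Conversely, {0, 2, 4} is a clique of size 3, and the vertices of any clique must share a bag in every tree decomposition; so some bag has ≥ 3 vertices and tw(G) ≥ 2. Combining the bounds, tw(G) = 2.

2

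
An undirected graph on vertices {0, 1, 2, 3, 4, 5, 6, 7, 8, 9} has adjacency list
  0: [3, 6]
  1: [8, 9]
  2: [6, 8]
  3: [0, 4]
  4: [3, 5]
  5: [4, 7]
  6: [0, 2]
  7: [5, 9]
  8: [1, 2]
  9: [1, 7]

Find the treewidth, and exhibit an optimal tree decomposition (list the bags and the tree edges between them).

The largest bag has 3 vertices, giving width 2; this decomposition certifies tw(G) ≤ 2. The edges 8–2–6–0–3–4–5–7–9–1–8 form a cycle, so G is not a tree and its treewidth is at least 2. Hence tw(G) = 2 exactly.

Treewidth 2.
One optimal decomposition is:
Bags: B1 = {2, 6, 8}  B2 = {0, 6, 8}  B3 = {0, 3, 8}  B4 = {3, 4, 8}  B5 = {4, 5, 8}  B6 = {5, 7, 8}  B7 = {7, 8, 9}  B8 = {1, 8, 9}
Tree: B1–B2, B2–B3, B3–B4, B4–B5, B5–B6, B6–B7, B7–B8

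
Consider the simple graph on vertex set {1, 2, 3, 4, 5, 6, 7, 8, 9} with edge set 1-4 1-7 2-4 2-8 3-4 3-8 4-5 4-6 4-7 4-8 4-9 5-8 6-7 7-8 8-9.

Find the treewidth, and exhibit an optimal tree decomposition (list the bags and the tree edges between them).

Treewidth 2.
One such decomposition:
Bags: B1 = {4, 7, 8}  B2 = {3, 4, 8}  B3 = {4, 6, 7}  B4 = {4, 8, 9}  B5 = {1, 4, 7}  B6 = {2, 4, 8}  B7 = {4, 5, 8}
Tree: B1–B2, B1–B3, B2–B4, B1–B5, B4–B6, B4–B7

The largest bag has 3 vertices, giving width 2; this decomposition certifies tw(G) ≤ 2. For the lower bound, the 3 vertices {2, 4, 8} are pairwise adjacent, and any tree decomposition puts a clique entirely inside one bag — forcing width ≥ 2. Hence tw(G) = 2 exactly.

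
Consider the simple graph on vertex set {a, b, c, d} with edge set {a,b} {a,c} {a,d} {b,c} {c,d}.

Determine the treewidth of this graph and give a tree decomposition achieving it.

The largest bag has 3 vertices, giving width 2; this decomposition certifies tw(G) ≤ 2. On the other hand G contains the 3-clique {a, c, d}. A clique must lie in a single bag of any decomposition, so no decomposition can have width below 2. Hence tw(G) = 2 exactly.

Treewidth 2.
One optimal decomposition is:
Bags: B1 = {a, b, c}  B2 = {a, c, d}
Tree: B1–B2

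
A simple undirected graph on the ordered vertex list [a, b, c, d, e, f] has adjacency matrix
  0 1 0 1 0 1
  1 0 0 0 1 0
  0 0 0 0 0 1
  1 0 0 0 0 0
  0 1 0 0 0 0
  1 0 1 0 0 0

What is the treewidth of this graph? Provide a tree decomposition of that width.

Treewidth 1.
One optimal decomposition is:
Bags: B1 = {a, f}  B2 = {a, d}  B3 = {a, b}  B4 = {c, f}  B5 = {b, e}
Tree: B1–B2, B1–B3, B1–B4, B3–B5

The largest bag has 2 vertices, giving width 1; this decomposition certifies tw(G) ≤ 1. Any graph with an edge has treewidth ≥ 1, and G has the edge a–f. Combining the bounds, tw(G) = 1.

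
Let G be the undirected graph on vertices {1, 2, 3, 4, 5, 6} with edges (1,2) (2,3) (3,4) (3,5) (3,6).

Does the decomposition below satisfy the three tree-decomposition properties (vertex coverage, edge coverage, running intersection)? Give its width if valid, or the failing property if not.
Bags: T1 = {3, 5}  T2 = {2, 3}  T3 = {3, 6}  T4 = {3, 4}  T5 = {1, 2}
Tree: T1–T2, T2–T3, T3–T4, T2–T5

Checking the three conditions: (i) the bags cover all of {1, 2, 3, 4, 5, 6}; (ii) for each edge, some bag contains both endpoints; (iii) the bags containing any fixed vertex form a subtree. All hold, so the decomposition is valid with width 2 − 1 = 1.

Yes; width 1.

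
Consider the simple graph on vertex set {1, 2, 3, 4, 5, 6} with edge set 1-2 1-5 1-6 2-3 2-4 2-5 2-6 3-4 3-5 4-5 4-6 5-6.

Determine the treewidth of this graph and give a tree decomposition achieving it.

Treewidth 3.
One such decomposition:
Bags: B1 = {2, 3, 4, 5}  B2 = {2, 4, 5, 6}  B3 = {1, 2, 5, 6}
Tree: B1–B2, B2–B3

Each bag holds 4 vertices, so the decomposition has width 3, which upper-bounds the treewidth. Conversely, {1, 2, 5, 6} is a clique of size 4, and the vertices of any clique must share a bag in every tree decomposition; so some bag has ≥ 4 vertices and tw(G) ≥ 3. Hence tw(G) = 3 exactly.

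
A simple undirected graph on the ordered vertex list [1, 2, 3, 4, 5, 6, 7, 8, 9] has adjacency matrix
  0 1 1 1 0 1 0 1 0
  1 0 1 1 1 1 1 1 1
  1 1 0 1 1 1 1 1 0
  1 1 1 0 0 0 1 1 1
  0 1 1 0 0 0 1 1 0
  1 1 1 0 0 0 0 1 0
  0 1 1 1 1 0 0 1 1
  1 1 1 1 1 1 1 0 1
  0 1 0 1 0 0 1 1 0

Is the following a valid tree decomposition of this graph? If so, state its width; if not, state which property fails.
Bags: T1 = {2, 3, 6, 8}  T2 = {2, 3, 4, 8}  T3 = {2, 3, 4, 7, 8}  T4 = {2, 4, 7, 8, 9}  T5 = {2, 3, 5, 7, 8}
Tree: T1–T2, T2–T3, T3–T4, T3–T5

No — vertex 1 appears in no bag.

A tree decomposition must satisfy three properties: every vertex lies in some bag; for every edge, both endpoints lie together in some bag; and for every vertex, the bags containing it form a connected subtree. Here vertex 1 appears in no bag, so the decomposition is invalid.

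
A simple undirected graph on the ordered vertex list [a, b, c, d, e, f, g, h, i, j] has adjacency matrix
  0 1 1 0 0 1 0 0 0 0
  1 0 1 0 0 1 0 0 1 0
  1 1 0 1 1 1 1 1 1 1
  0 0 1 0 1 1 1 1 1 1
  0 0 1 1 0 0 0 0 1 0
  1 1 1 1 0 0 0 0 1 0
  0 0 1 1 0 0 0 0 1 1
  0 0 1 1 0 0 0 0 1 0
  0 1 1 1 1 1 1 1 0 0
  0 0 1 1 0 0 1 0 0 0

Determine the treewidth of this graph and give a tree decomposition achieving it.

Treewidth 3.
One optimal decomposition is:
Bags: B1 = {b, c, f, i}  B2 = {c, d, f, i}  B3 = {c, d, h, i}  B4 = {a, b, c, f}  B5 = {c, d, e, i}  B6 = {c, d, g, i}  B7 = {c, d, g, j}
Tree: B1–B2, B2–B3, B1–B4, B3–B5, B2–B6, B6–B7

Every bag has size at most 4, so the width is 4 − 1 = 3 and tw(G) ≤ 3. For the lower bound, the 4 vertices {c, d, g, j} are pairwise adjacent, and any tree decomposition puts a clique entirely inside one bag — forcing width ≥ 3. The upper and lower bounds meet at 3, so that is the treewidth.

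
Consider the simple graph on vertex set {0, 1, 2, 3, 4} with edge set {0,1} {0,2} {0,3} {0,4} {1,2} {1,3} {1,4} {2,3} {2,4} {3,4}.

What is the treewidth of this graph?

4

A width-4 tree decomposition is:
Bags: B1 = {0, 1, 2, 3, 4}
Tree: (single bag)
A single bag containing all 5 vertices is trivially a valid decomposition of width 4. For the lower bound, the 5 vertices {0, 1, 2, 3, 4} are pairwise adjacent, and any tree decomposition puts a clique entirely inside one bag — forcing width ≥ 4. Combining the bounds, tw(G) = 4.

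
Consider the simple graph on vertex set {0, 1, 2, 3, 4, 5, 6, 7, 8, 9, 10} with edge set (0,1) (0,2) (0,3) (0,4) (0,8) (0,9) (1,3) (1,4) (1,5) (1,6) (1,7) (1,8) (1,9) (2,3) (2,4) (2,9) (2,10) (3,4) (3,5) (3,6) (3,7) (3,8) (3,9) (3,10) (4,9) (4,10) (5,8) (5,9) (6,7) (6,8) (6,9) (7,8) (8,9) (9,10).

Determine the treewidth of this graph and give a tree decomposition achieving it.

Treewidth 4.
One optimal decomposition is:
Bags: B1 = {1, 3, 6, 8, 9}  B2 = {1, 3, 6, 7, 8}  B3 = {0, 1, 3, 8, 9}  B4 = {0, 1, 3, 4, 9}  B5 = {0, 2, 3, 4, 9}  B6 = {1, 3, 5, 8, 9}  B7 = {2, 3, 4, 9, 10}
Tree: B1–B2, B1–B3, B3–B4, B4–B5, B3–B6, B5–B7

Every bag has size at most 5, so the width is 5 − 1 = 4 and tw(G) ≤ 4. For the lower bound, the 5 vertices {0, 1, 3, 8, 9} are pairwise adjacent, and any tree decomposition puts a clique entirely inside one bag — forcing width ≥ 4. Therefore the treewidth is 4.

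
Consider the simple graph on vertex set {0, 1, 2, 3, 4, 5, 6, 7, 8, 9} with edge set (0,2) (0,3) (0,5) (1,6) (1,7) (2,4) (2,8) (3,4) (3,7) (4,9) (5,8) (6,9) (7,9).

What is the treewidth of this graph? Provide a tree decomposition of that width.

Each bag holds 3 vertices, so the decomposition has width 2, which upper-bounds the treewidth. The edges 5–8–2–0–5 form a cycle, so G is not a tree and its treewidth is at least 2. Combining the bounds, tw(G) = 2.

Treewidth 2.
Bags: B1 = {0, 5, 8}  B2 = {0, 2, 8}  B3 = {0, 2, 3}  B4 = {2, 3, 4}  B5 = {3, 4, 7}  B6 = {4, 7, 9}  B7 = {1, 7, 9}  B8 = {1, 6, 9}
Tree: B1–B2, B2–B3, B3–B4, B4–B5, B5–B6, B6–B7, B7–B8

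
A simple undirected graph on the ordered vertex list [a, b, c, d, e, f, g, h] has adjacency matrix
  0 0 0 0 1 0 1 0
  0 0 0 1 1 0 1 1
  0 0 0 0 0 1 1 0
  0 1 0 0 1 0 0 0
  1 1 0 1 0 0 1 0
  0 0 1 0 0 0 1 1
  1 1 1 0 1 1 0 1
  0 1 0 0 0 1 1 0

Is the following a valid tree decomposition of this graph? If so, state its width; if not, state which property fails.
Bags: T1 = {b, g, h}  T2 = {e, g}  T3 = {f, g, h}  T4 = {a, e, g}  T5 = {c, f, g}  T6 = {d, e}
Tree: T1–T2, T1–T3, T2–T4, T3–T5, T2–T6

No — edge (b,e) lies in no bag.

A tree decomposition must satisfy three properties: every vertex lies in some bag; for every edge, both endpoints lie together in some bag; and for every vertex, the bags containing it form a connected subtree. Here edge (b,e) lies in no bag, so the decomposition is invalid.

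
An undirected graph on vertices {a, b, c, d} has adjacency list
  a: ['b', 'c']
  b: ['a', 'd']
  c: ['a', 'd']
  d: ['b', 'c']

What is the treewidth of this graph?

A width-2 tree decomposition is:
Bags: B1 = {a, b, d}  B2 = {a, c, d}
Tree: B1–B2
The largest bag has 3 vertices, giving width 2; this decomposition certifies tw(G) ≤ 2. Since d–b–a–c–d is a cycle in G, G is not acyclic. Forests are exactly the graphs of treewidth ≤ 1, so tw(G) ≥ 2. The upper and lower bounds meet at 2, so that is the treewidth.

2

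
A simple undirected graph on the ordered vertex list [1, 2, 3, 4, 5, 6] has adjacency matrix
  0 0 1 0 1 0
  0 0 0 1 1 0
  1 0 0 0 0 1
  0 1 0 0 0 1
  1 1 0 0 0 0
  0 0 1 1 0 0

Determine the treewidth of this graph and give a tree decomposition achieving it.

Each bag holds 3 vertices, so the decomposition has width 2, which upper-bounds the treewidth. For the lower bound, G contains the cycle 2–4–6–3–1–5–2, so G is not a forest; only forests have treewidth ≤ 1, hence tw(G) ≥ 2. Hence tw(G) = 2 exactly.

Treewidth 2.
Bags: B1 = {2, 4, 6}  B2 = {2, 3, 6}  B3 = {1, 2, 3}  B4 = {1, 2, 5}
Tree: B1–B2, B2–B3, B3–B4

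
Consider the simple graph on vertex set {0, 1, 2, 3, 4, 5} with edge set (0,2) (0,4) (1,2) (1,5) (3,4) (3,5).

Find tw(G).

2

A width-2 tree decomposition is:
Bags: B1 = {3, 4, 5}  B2 = {0, 4, 5}  B3 = {0, 2, 5}  B4 = {1, 2, 5}
Tree: B1–B2, B2–B3, B3–B4
The largest bag has 3 vertices, giving width 2; this decomposition certifies tw(G) ≤ 2. For the lower bound, G contains the cycle 5–3–4–0–2–1–5, so G is not a forest; only forests have treewidth ≤ 1, hence tw(G) ≥ 2. Hence tw(G) = 2 exactly.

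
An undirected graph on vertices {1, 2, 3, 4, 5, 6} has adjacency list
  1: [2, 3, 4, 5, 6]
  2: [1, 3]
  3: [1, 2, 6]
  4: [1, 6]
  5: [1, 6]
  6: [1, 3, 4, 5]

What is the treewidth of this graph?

2

A width-2 tree decomposition is:
Bags: B1 = {1, 3, 6}  B2 = {1, 2, 3}  B3 = {1, 5, 6}  B4 = {1, 4, 6}
Tree: B1–B2, B1–B3, B1–B4
The largest bag has 3 vertices, giving width 2; this decomposition certifies tw(G) ≤ 2. On the other hand G contains the 3-clique {1, 2, 3}. A clique must lie in a single bag of any decomposition, so no decomposition can have width below 2. Therefore the treewidth is 2.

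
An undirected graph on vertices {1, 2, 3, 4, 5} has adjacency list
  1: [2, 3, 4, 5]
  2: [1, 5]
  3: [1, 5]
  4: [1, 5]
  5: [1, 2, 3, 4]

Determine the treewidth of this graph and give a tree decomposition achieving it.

The largest bag has 3 vertices, giving width 2; this decomposition certifies tw(G) ≤ 2. Conversely, {1, 2, 5} is a clique of size 3, and the vertices of any clique must share a bag in every tree decomposition; so some bag has ≥ 3 vertices and tw(G) ≥ 2. Therefore the treewidth is 2.

Treewidth 2.
One such decomposition:
Bags: B1 = {1, 3, 5}  B2 = {1, 4, 5}  B3 = {1, 2, 5}
Tree: B1–B2, B2–B3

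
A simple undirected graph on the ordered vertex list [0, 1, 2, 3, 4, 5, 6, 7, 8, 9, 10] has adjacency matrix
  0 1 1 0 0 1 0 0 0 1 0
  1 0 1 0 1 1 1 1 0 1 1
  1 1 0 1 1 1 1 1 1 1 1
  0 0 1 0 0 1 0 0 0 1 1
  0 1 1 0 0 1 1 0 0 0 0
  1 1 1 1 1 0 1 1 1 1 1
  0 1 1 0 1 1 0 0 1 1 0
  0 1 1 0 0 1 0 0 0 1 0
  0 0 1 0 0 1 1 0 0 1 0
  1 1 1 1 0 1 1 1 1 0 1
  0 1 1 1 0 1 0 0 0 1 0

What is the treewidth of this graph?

A width-4 tree decomposition is:
Bags: B1 = {1, 2, 5, 6, 9}  B2 = {1, 2, 5, 9, 10}  B3 = {0, 1, 2, 5, 9}  B4 = {2, 5, 6, 8, 9}  B5 = {1, 2, 4, 5, 6}  B6 = {2, 3, 5, 9, 10}  B7 = {1, 2, 5, 7, 9}
Tree: B1–B2, B1–B3, B1–B4, B1–B5, B2–B6, B2–B7
Each bag holds 5 vertices, so the decomposition has width 4, which upper-bounds the treewidth. On the other hand G contains the 5-clique {2, 5, 6, 8, 9}. A clique must lie in a single bag of any decomposition, so no decomposition can have width below 4. Hence tw(G) = 4 exactly.

4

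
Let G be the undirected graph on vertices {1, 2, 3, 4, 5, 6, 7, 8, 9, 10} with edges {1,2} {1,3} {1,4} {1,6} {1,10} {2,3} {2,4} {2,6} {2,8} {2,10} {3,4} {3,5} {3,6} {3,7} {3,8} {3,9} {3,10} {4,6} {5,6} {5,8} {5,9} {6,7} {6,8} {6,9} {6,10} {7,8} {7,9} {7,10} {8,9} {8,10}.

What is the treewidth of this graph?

4

A width-4 tree decomposition is:
Bags: B1 = {1, 2, 3, 6, 10}  B2 = {2, 3, 6, 8, 10}  B3 = {3, 6, 7, 8, 10}  B4 = {3, 6, 7, 8, 9}  B5 = {3, 5, 6, 8, 9}  B6 = {1, 2, 3, 4, 6}
Tree: B1–B2, B2–B3, B3–B4, B4–B5, B1–B6
The largest bag has 5 vertices, giving width 4; this decomposition certifies tw(G) ≤ 4. For the lower bound, the 5 vertices {2, 3, 6, 8, 10} are pairwise adjacent, and any tree decomposition puts a clique entirely inside one bag — forcing width ≥ 4. Therefore the treewidth is 4.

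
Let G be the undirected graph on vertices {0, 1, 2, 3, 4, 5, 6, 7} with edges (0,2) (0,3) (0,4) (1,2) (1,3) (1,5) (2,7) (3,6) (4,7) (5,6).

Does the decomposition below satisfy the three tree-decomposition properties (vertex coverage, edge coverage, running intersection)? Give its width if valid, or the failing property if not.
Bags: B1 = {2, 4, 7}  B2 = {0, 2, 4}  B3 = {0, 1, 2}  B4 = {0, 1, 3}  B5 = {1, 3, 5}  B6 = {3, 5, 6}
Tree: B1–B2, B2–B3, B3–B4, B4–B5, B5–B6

Checking the three conditions: (i) the bags cover all of {0, 1, 2, 3, 4, 5, 6, 7}; (ii) for each edge, some bag contains both endpoints; (iii) the bags containing any fixed vertex form a subtree. All hold, so the decomposition is valid with width 3 − 1 = 2.

Yes; width 2.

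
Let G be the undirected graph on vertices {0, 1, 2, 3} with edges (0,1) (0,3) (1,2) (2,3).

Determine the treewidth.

2

A width-2 tree decomposition is:
Bags: B1 = {0, 2, 3}  B2 = {0, 1, 2}
Tree: B1–B2
The largest bag has 3 vertices, giving width 2; this decomposition certifies tw(G) ≤ 2. For the lower bound, G contains the cycle 2–3–0–1–2, so G is not a forest; only forests have treewidth ≤ 1, hence tw(G) ≥ 2. Therefore the treewidth is 2.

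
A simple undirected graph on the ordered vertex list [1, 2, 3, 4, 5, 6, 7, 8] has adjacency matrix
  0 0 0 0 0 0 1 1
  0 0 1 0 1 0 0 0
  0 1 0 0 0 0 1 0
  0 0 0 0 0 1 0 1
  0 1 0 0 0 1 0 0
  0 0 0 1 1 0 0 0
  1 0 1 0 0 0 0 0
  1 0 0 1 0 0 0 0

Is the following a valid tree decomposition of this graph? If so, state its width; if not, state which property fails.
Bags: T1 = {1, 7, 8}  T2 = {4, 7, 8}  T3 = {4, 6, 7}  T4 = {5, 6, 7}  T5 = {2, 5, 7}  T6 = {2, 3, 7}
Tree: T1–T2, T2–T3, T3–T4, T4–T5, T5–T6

Every vertex of G appears in some bag (union = {1, 2, 3, 4, 5, 6, 7, 8}); every edge is covered by a bag; and for each vertex v the set of bags containing v is connected in the bag tree. The decomposition is therefore valid. The largest bag has 3 vertices, so the width is 2.

Yes; width 2.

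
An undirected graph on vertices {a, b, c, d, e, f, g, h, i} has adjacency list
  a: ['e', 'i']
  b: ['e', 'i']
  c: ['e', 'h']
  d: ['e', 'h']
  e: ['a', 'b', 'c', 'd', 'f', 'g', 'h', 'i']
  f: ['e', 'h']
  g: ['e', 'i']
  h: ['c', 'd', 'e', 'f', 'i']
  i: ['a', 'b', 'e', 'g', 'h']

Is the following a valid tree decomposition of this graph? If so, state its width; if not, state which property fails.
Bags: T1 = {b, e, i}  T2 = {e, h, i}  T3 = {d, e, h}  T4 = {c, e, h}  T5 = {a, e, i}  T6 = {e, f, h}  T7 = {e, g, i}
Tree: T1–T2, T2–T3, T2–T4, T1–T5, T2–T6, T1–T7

Yes; width 2.

Checking the three conditions: (i) the bags cover all of {a, b, c, d, e, f, g, h, i}; (ii) for each edge, some bag contains both endpoints; (iii) the bags containing any fixed vertex form a subtree. All hold, so the decomposition is valid with width 3 − 1 = 2.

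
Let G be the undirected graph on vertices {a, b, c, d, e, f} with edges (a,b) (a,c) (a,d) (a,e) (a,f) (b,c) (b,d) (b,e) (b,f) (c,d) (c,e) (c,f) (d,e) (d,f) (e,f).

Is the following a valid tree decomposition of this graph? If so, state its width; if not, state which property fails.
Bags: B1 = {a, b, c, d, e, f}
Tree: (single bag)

Vertex coverage: the bags together contain {a, b, c, d, e, f}, the full vertex set. Edge coverage: each edge of G has both endpoints in at least one bag. Running intersection: for every vertex, the bags containing it form a connected subtree. All three properties hold, so this is a valid tree decomposition of width max|bag| − 1 = 5, and hence tw(G) ≤ 5.

Yes; width 5.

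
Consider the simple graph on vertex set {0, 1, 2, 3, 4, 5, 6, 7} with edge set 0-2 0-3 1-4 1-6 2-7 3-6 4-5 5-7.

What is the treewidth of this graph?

A width-2 tree decomposition is:
Bags: B1 = {1, 4, 6}  B2 = {4, 5, 6}  B3 = {5, 6, 7}  B4 = {2, 6, 7}  B5 = {0, 2, 6}  B6 = {0, 3, 6}
Tree: B1–B2, B2–B3, B3–B4, B4–B5, B5–B6
The largest bag has 3 vertices, giving width 2; this decomposition certifies tw(G) ≤ 2. Since 6–1–4–5–7–2–0–3–6 is a cycle in G, G is not acyclic. Forests are exactly the graphs of treewidth ≤ 1, so tw(G) ≥ 2. The upper and lower bounds meet at 2, so that is the treewidth.

2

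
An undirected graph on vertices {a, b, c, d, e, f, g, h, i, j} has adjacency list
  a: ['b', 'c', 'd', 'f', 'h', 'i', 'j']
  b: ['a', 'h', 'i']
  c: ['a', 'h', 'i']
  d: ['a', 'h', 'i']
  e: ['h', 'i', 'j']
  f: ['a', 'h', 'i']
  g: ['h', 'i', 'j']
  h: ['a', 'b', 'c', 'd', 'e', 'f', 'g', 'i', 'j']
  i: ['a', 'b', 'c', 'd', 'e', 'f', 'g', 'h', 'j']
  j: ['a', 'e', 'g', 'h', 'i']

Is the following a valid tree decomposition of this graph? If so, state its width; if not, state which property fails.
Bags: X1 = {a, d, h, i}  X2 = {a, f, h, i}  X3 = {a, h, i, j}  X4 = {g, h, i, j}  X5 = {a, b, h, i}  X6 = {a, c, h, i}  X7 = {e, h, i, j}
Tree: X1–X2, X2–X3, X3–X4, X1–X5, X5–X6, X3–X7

Vertex coverage: the bags together contain {a, b, c, d, e, f, g, h, i, j}, the full vertex set. Edge coverage: each edge of G has both endpoints in at least one bag. Running intersection: for every vertex, the bags containing it form a connected subtree. All three properties hold, so this is a valid tree decomposition of width max|bag| − 1 = 3, and hence tw(G) ≤ 3.

Yes; width 3.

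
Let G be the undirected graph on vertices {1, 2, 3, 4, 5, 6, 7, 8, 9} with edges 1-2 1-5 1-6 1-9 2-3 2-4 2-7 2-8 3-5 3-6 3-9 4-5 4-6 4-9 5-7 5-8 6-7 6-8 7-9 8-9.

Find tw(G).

4

A width-4 tree decomposition is:
Bags: B1 = {2, 4, 5, 6, 9}  B2 = {2, 5, 6, 8, 9}  B3 = {1, 2, 5, 6, 9}  B4 = {2, 5, 6, 7, 9}  B5 = {2, 3, 5, 6, 9}
Tree: B1–B2, B2–B3, B3–B4, B4–B5
Every bag has size at most 5, so the width is 5 − 1 = 4 and tw(G) ≤ 4. For the lower bound: the 5 vertex sets {4,5}, {6,8}, {1,9}, {2}, {7} are disjoint, each induces a connected subgraph, and every pair is joined by at least one edge of G. Contracting each set to a single vertex therefore yields K_{5} as a minor, and since treewidth is minor-monotone, tw(G) ≥ tw(K_{5}) = 4. The upper and lower bounds meet at 4, so that is the treewidth.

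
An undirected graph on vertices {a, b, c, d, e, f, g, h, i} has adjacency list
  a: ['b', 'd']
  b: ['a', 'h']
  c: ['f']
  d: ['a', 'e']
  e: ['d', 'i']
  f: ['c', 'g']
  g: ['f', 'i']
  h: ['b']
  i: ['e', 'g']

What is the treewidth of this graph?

1

A width-1 tree decomposition is:
Bags: B1 = {b, h}  B2 = {a, b}  B3 = {a, d}  B4 = {d, e}  B5 = {e, i}  B6 = {g, i}  B7 = {f, g}  B8 = {c, f}
Tree: B1–B2, B2–B3, B3–B4, B4–B5, B5–B6, B6–B7, B7–B8
The largest bag has 2 vertices, giving width 1; this decomposition certifies tw(G) ≤ 1. G has an edge, so its treewidth is at least 1. The upper and lower bounds meet at 1, so that is the treewidth.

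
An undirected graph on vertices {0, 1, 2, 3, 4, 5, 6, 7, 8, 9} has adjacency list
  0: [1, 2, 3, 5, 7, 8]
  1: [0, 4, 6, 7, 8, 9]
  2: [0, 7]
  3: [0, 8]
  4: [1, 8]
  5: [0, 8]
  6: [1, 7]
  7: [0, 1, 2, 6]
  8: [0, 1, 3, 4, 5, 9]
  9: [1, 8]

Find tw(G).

2

A width-2 tree decomposition is:
Bags: B1 = {0, 1, 8}  B2 = {0, 1, 7}  B3 = {0, 2, 7}  B4 = {0, 3, 8}  B5 = {1, 6, 7}  B6 = {0, 5, 8}  B7 = {1, 4, 8}  B8 = {1, 8, 9}
Tree: B1–B2, B2–B3, B1–B4, B2–B5, B4–B6, B1–B7, B1–B8
Every bag has size at most 3, so the width is 3 − 1 = 2 and tw(G) ≤ 2. On the other hand G contains the 3-clique {0, 1, 8}. A clique must lie in a single bag of any decomposition, so no decomposition can have width below 2. Hence tw(G) = 2 exactly.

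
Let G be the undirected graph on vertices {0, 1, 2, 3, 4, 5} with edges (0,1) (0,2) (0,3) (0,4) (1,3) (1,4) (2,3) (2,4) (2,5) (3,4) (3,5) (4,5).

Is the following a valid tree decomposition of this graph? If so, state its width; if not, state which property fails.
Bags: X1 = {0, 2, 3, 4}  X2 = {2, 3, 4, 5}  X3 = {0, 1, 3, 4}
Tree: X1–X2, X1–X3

Yes; width 3.

Vertex coverage: the bags together contain {0, 1, 2, 3, 4, 5}, the full vertex set. Edge coverage: each edge of G has both endpoints in at least one bag. Running intersection: for every vertex, the bags containing it form a connected subtree. All three properties hold, so this is a valid tree decomposition of width max|bag| − 1 = 3, and hence tw(G) ≤ 3.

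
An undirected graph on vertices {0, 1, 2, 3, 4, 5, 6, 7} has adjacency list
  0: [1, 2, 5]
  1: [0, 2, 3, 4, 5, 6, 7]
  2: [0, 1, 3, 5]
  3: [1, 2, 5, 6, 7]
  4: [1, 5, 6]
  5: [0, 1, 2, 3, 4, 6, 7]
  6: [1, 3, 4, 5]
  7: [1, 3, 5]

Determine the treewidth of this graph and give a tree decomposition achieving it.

Treewidth 3.
One optimal decomposition is:
Bags: B1 = {0, 1, 2, 5}  B2 = {1, 2, 3, 5}  B3 = {1, 3, 5, 6}  B4 = {1, 3, 5, 7}  B5 = {1, 4, 5, 6}
Tree: B1–B2, B2–B3, B3–B4, B3–B5

Each bag holds 4 vertices, so the decomposition has width 3, which upper-bounds the treewidth. On the other hand G contains the 4-clique {0, 1, 2, 5}. A clique must lie in a single bag of any decomposition, so no decomposition can have width below 3. Combining the bounds, tw(G) = 3.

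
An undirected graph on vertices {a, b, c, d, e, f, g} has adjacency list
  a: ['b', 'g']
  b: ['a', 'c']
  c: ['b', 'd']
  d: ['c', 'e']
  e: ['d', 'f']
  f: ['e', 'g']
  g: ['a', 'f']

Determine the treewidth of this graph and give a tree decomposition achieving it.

Every bag has size at most 3, so the width is 3 − 1 = 2 and tw(G) ≤ 2. Since c–b–a–g–f–e–d–c is a cycle in G, G is not acyclic. Forests are exactly the graphs of treewidth ≤ 1, so tw(G) ≥ 2. Combining the bounds, tw(G) = 2.

Treewidth 2.
One such decomposition:
Bags: B1 = {a, b, c}  B2 = {a, c, g}  B3 = {c, f, g}  B4 = {c, e, f}  B5 = {c, d, e}
Tree: B1–B2, B2–B3, B3–B4, B4–B5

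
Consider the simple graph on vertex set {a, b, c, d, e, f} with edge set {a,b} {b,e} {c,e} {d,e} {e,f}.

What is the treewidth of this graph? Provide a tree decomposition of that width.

Treewidth 1.
Bags: B1 = {b, e}  B2 = {d, e}  B3 = {e, f}  B4 = {a, b}  B5 = {c, e}
Tree: B1–B2, B1–B3, B1–B4, B1–B5

Every bag has size at most 2, so the width is 2 − 1 = 1 and tw(G) ≤ 1. Since G has at least one edge (e.g. e–b), it is not an edgeless graph, so tw(G) ≥ 1. Combining the bounds, tw(G) = 1.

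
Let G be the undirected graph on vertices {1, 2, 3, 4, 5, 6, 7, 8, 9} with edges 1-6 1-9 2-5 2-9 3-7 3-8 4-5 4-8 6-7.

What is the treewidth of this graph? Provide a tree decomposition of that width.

Treewidth 2.
One optimal decomposition is:
Bags: B1 = {1, 6, 7}  B2 = {1, 7, 9}  B3 = {2, 7, 9}  B4 = {2, 5, 7}  B5 = {4, 5, 7}  B6 = {4, 7, 8}  B7 = {3, 7, 8}
Tree: B1–B2, B2–B3, B3–B4, B4–B5, B5–B6, B6–B7

The largest bag has 3 vertices, giving width 2; this decomposition certifies tw(G) ≤ 2. Since 7–6–1–9–2–5–4–8–3–7 is a cycle in G, G is not acyclic. Forests are exactly the graphs of treewidth ≤ 1, so tw(G) ≥ 2. Hence tw(G) = 2 exactly.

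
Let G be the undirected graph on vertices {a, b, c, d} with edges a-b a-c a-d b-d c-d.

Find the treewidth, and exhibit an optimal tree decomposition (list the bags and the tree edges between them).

Every bag has size at most 3, so the width is 3 − 1 = 2 and tw(G) ≤ 2. Conversely, {a, c, d} is a clique of size 3, and the vertices of any clique must share a bag in every tree decomposition; so some bag has ≥ 3 vertices and tw(G) ≥ 2. Combining the bounds, tw(G) = 2.

Treewidth 2.
Bags: B1 = {a, c, d}  B2 = {a, b, d}
Tree: B1–B2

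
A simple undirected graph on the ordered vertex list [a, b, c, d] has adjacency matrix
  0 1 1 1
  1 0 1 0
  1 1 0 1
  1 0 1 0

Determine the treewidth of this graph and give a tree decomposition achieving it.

The largest bag has 3 vertices, giving width 2; this decomposition certifies tw(G) ≤ 2. For the lower bound, the 3 vertices {a, c, d} are pairwise adjacent, and any tree decomposition puts a clique entirely inside one bag — forcing width ≥ 2. Therefore the treewidth is 2.

Treewidth 2.
Bags: B1 = {a, b, c}  B2 = {a, c, d}
Tree: B1–B2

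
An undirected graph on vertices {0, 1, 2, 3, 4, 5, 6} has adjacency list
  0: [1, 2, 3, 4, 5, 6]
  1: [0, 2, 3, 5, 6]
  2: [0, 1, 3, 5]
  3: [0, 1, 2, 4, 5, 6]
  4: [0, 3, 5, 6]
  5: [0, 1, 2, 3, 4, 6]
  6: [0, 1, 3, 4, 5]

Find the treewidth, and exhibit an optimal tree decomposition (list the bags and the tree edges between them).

Treewidth 4.
One such decomposition:
Bags: B1 = {0, 3, 4, 5, 6}  B2 = {0, 1, 3, 5, 6}  B3 = {0, 1, 2, 3, 5}
Tree: B1–B2, B2–B3

Each bag holds 5 vertices, so the decomposition has width 4, which upper-bounds the treewidth. For the lower bound, the 5 vertices {0, 1, 2, 3, 5} are pairwise adjacent, and any tree decomposition puts a clique entirely inside one bag — forcing width ≥ 4. Therefore the treewidth is 4.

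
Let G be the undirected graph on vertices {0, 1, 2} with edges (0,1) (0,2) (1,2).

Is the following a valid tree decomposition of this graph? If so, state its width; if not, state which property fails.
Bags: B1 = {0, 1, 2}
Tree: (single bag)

Checking the three conditions: (i) the bags cover all of {0, 1, 2}; (ii) for each edge, some bag contains both endpoints; (iii) the bags containing any fixed vertex form a subtree. All hold, so the decomposition is valid with width 3 − 1 = 2.

Yes; width 2.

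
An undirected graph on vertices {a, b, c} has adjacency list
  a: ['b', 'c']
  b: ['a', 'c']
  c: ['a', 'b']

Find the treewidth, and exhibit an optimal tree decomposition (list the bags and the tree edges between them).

With just one bag of size 3, the width is 3 − 1 = 2, so tw(G) ≤ 2. For the lower bound, the 3 vertices {a, b, c} are pairwise adjacent, and any tree decomposition puts a clique entirely inside one bag — forcing width ≥ 2. The upper and lower bounds meet at 2, so that is the treewidth.

Treewidth 2.
One optimal decomposition is:
Bags: B1 = {a, b, c}
Tree: (single bag)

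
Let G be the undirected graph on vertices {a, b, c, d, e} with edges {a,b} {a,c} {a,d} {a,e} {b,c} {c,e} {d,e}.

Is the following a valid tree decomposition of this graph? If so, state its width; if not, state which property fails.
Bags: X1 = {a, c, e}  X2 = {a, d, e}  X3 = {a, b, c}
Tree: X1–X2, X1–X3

Every vertex of G appears in some bag (union = {a, b, c, d, e}); every edge is covered by a bag; and for each vertex v the set of bags containing v is connected in the bag tree. The decomposition is therefore valid. The largest bag has 3 vertices, so the width is 2.

Yes; width 2.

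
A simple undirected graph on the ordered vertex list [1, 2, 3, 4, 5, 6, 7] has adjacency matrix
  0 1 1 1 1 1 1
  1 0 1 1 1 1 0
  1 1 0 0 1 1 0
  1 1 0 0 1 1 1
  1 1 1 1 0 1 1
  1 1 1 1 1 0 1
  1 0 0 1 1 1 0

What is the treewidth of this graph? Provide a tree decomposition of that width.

Every bag has size at most 5, so the width is 5 − 1 = 4 and tw(G) ≤ 4. On the other hand G contains the 5-clique {1, 2, 3, 5, 6}. A clique must lie in a single bag of any decomposition, so no decomposition can have width below 4. Therefore the treewidth is 4.

Treewidth 4.
One optimal decomposition is:
Bags: B1 = {1, 2, 3, 5, 6}  B2 = {1, 2, 4, 5, 6}  B3 = {1, 4, 5, 6, 7}
Tree: B1–B2, B2–B3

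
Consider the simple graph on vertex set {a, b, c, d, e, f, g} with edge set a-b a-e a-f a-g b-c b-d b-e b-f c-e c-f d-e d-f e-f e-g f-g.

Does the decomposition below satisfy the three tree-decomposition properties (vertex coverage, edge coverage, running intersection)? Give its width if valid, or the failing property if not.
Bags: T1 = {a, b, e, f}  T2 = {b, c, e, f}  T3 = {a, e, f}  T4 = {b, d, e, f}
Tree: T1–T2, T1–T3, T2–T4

A tree decomposition must satisfy three properties: every vertex lies in some bag; for every edge, both endpoints lie together in some bag; and for every vertex, the bags containing it form a connected subtree. Here vertex g appears in no bag, so the decomposition is invalid.

No — vertex g appears in no bag.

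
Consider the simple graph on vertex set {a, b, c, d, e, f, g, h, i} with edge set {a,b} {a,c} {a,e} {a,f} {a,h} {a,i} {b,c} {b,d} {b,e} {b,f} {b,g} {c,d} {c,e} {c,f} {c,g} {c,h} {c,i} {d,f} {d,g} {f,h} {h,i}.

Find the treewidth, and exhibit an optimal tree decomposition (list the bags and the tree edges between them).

Treewidth 3.
One optimal decomposition is:
Bags: B1 = {a, b, c, f}  B2 = {a, c, f, h}  B3 = {a, b, c, e}  B4 = {b, c, d, f}  B5 = {b, c, d, g}  B6 = {a, c, h, i}
Tree: B1–B2, B1–B3, B1–B4, B4–B5, B2–B6

Each bag holds 4 vertices, so the decomposition has width 3, which upper-bounds the treewidth. Conversely, {a, c, f, h} is a clique of size 4, and the vertices of any clique must share a bag in every tree decomposition; so some bag has ≥ 4 vertices and tw(G) ≥ 3. Hence tw(G) = 3 exactly.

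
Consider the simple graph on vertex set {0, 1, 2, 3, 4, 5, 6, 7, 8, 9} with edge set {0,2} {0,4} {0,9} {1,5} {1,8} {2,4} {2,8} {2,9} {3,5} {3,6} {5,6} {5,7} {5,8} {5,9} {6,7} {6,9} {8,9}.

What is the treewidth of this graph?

2

A width-2 tree decomposition is:
Bags: B1 = {0, 2, 4}  B2 = {0, 2, 9}  B3 = {2, 8, 9}  B4 = {5, 8, 9}  B5 = {5, 6, 9}  B6 = {5, 6, 7}  B7 = {3, 5, 6}  B8 = {1, 5, 8}
Tree: B1–B2, B2–B3, B3–B4, B4–B5, B5–B6, B6–B7, B4–B8
Every bag has size at most 3, so the width is 3 − 1 = 2 and tw(G) ≤ 2. Conversely, {0, 2, 9} is a clique of size 3, and the vertices of any clique must share a bag in every tree decomposition; so some bag has ≥ 3 vertices and tw(G) ≥ 2. Therefore the treewidth is 2.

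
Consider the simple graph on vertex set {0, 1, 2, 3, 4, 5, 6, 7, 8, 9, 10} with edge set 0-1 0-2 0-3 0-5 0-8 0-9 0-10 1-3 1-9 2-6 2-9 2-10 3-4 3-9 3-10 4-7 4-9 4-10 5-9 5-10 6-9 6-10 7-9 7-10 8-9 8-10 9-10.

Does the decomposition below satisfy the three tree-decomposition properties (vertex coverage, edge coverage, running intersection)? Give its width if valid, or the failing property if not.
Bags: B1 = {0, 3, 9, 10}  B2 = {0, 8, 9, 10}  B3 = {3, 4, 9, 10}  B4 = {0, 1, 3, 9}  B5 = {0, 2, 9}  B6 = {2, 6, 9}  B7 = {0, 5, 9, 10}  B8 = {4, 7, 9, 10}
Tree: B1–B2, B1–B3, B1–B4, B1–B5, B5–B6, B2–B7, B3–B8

No — edge (10,2) lies in no bag.

A tree decomposition must satisfy three properties: every vertex lies in some bag; for every edge, both endpoints lie together in some bag; and for every vertex, the bags containing it form a connected subtree. Here edge (10,2) lies in no bag, so the decomposition is invalid.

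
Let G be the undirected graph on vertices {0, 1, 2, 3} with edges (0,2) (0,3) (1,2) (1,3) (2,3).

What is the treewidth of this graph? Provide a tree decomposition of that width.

Treewidth 2.
One optimal decomposition is:
Bags: B1 = {0, 2, 3}  B2 = {1, 2, 3}
Tree: B1–B2

Every bag has size at most 3, so the width is 3 − 1 = 2 and tw(G) ≤ 2. On the other hand G contains the 3-clique {0, 2, 3}. A clique must lie in a single bag of any decomposition, so no decomposition can have width below 2. Combining the bounds, tw(G) = 2.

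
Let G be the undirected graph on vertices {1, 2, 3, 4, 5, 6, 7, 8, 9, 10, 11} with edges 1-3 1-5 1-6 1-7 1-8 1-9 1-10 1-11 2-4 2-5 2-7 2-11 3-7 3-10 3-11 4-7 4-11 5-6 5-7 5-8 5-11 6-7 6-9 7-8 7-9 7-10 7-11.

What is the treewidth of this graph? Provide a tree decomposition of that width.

Treewidth 3.
Bags: B1 = {1, 3, 7, 11}  B2 = {1, 5, 7, 11}  B3 = {1, 5, 6, 7}  B4 = {1, 3, 7, 10}  B5 = {2, 5, 7, 11}  B6 = {1, 6, 7, 9}  B7 = {1, 5, 7, 8}  B8 = {2, 4, 7, 11}
Tree: B1–B2, B2–B3, B1–B4, B2–B5, B3–B6, B2–B7, B5–B8

Every bag has size at most 4, so the width is 4 − 1 = 3 and tw(G) ≤ 3. For the lower bound, the 4 vertices {1, 6, 7, 9} are pairwise adjacent, and any tree decomposition puts a clique entirely inside one bag — forcing width ≥ 3. Therefore the treewidth is 3.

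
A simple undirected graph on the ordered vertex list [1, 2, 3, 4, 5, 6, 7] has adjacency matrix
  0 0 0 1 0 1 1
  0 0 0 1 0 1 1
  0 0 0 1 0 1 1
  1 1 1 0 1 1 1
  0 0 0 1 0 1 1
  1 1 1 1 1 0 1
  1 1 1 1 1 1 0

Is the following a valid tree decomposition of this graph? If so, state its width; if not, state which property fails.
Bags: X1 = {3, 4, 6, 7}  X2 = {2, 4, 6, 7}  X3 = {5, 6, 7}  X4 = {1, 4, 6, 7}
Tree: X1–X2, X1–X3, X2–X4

No — edge (4,5) lies in no bag.

A tree decomposition must satisfy three properties: every vertex lies in some bag; for every edge, both endpoints lie together in some bag; and for every vertex, the bags containing it form a connected subtree. Here edge (4,5) lies in no bag, so the decomposition is invalid.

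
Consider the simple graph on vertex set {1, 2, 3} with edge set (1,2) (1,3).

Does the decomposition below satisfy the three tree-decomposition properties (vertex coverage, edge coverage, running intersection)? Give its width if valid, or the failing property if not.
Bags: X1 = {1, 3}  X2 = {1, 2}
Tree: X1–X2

Yes; width 1.

Checking the three conditions: (i) the bags cover all of {1, 2, 3}; (ii) for each edge, some bag contains both endpoints; (iii) the bags containing any fixed vertex form a subtree. All hold, so the decomposition is valid with width 2 − 1 = 1.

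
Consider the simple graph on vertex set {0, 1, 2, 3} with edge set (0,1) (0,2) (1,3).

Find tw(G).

A width-1 tree decomposition is:
Bags: B1 = {1, 3}  B2 = {0, 1}  B3 = {0, 2}
Tree: B1–B2, B2–B3
Every bag has size at most 2, so the width is 2 − 1 = 1 and tw(G) ≤ 1. G has an edge, so its treewidth is at least 1. Therefore the treewidth is 1.

1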